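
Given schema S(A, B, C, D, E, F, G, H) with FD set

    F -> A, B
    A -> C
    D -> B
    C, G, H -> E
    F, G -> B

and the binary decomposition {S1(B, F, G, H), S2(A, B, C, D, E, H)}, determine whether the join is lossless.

No

Common attributes: S1 ∩ S2 = {B, H}.
No dependency enlarges {B, H}, so (B, H)⁺ = {B, H}.
The closure contains neither all of S1 = {B, F, G, H} nor all of S2 = {A, B, C, D, E, H}, so the common attributes are not a superkey of either fragment. The join is lossy.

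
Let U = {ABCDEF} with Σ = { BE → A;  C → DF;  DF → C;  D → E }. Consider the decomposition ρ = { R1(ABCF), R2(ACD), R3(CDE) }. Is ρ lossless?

Yes

Chase test. Columns are ABCDEF; row i has aⱼ where attribute j ∈ Ri, else bᵢⱼ.
Initial tableau (one row per fragment):
  row 1: a1 a2 a3 b14 b15 a6
  row 2: a1 b22 a3 a4 b25 b26
  row 3: b31 b32 a3 a4 a5 b36
Rows 1 and 2 agree on C; apply C→DF and equate their DF entries.
Rows 1 and 3 agree on C; apply C→DF and equate their DF entries.
Rows 1 and 2 agree on D; apply D→E and equate their E entries.
Rows 1 and 3 agree on D; apply D→E and equate their E entries.
Row 1 is now all distinguished symbols — the join is lossless.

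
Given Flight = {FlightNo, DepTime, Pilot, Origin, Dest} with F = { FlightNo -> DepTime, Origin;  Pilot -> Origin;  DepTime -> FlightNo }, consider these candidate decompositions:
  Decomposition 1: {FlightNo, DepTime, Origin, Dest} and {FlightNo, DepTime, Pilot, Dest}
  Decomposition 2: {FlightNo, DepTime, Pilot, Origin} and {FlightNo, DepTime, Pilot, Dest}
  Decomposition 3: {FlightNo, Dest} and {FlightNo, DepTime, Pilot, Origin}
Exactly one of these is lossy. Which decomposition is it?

Decomposition 3

Decomposition 1: common = {FlightNo, DepTime, Dest}, closure = {FlightNo, DepTime, Origin, Dest} → lossless.
Decomposition 2: common = {FlightNo, DepTime, Pilot}, closure = {FlightNo, DepTime, Pilot, Origin} → lossless.
Decomposition 3: common = {FlightNo}, closure = {FlightNo, DepTime, Origin} → lossy.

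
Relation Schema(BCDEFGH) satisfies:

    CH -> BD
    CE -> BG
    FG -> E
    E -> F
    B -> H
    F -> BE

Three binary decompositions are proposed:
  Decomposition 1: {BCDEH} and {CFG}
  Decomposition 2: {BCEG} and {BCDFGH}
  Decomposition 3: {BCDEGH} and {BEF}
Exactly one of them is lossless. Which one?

Decomposition 1: common = {C}, closure = {C} → lossy.
Decomposition 2: common = {BCG}, closure = {BCDGH} → lossy.
Decomposition 3: common = {BE}, closure = {BEFH} → lossless.

Decomposition 3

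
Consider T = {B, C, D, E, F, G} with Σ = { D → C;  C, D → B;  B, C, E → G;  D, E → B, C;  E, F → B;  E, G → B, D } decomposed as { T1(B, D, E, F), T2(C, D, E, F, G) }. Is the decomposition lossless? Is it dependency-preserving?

lossless but not dependency-preserving

Lossless test: (D, E, F)⁺ = {B, C, D, E, F, G}, which contains all of one fragment — lossless.
Dependency preservation: the restricted closure of {B, C, E} across the fragments never reaches {G}, so B, C, E → G cannot be enforced without a join — not preserved.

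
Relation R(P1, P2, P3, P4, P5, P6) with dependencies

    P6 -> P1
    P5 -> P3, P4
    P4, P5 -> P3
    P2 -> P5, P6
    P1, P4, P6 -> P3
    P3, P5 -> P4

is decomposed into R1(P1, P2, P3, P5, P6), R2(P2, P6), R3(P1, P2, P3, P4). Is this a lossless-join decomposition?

Yes

Chase test. Columns are P1, P2, P3, P4, P5, P6; row i has aⱼ where attribute j ∈ Ri, else bᵢⱼ.
Initial tableau (one row per fragment):
  row 1: a1 a2 a3 b14 a5 a6
  row 2: b21 a2 b23 b24 b25 a6
  row 3: a1 a2 a3 a4 b35 b36
Rows 1 and 2 agree on P6; apply P6→P1 and equate their P1 entries.
Rows 1 and 2 agree on P2; apply P2→P5, P6 and equate their P5, P6 entries.
Rows 1 and 3 agree on P2; apply P2→P5, P6 and equate their P5, P6 entries.
Rows 1 and 3 agree on P3, P5; apply P3, P5→P4 and equate their P4 entries.
Rows 1 and 2 agree on P5; apply P5→P3, P4 and equate their P3, P4 entries.
Row 1 is now all distinguished symbols — the join is lossless.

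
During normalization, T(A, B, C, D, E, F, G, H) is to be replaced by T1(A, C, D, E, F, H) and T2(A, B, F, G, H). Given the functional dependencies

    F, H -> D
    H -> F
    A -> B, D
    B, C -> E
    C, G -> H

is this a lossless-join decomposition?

No

Common attributes: T1 ∩ T2 = {A, F, H}.
Closure of {A, F, H}: F, H → D applies, adding D; A → B, D applies, adding B. So (A, F, H)⁺ = {A, B, D, F, H}.
The closure contains neither all of T1 = {A, C, D, E, F, H} nor all of T2 = {A, B, F, G, H}, so the common attributes are not a superkey of either fragment. The join is lossy.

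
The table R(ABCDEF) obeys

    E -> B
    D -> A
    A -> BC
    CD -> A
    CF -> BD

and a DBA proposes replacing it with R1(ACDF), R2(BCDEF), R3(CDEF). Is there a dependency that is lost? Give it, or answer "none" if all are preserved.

Check A → BC: no single fragment contains all of {ABC}, and the restricted closure of {A} across the fragments never reaches {BC}.
E → B is preserved.
D → A is preserved.
CD → A is preserved.
CF → BD is preserved.

A -> BC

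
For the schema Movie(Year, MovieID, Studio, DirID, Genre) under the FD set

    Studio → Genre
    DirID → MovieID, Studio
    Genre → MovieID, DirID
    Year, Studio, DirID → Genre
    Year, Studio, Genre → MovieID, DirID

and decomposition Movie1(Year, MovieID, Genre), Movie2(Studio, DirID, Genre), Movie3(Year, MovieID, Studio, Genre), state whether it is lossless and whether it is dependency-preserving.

lossless and dependency-preserving

Lossless test (chase): Rows 1 and 2 agree on Genre; apply Genre→MovieID, DirID and equate their MovieID, DirID entries. Rows 1 and 3 agree on Genre; apply Genre→MovieID, DirID and equate their MovieID, DirID entries. Rows 1 and 2 agree on DirID; apply DirID→MovieID, Studio and equate their MovieID, Studio entries. Row 1 is now all distinguished symbols — the join is lossless.
Dependency preservation: DirID → MovieID, Studio; Genre → MovieID, DirID; Year, Studio, DirID → Genre; Year, Studio, Genre → MovieID, DirID are not contained in any single fragment, but the restricted closure of each left-hand side across the fragments still reaches the right-hand side; the remaining FDs each lie inside some fragment. All dependencies are preserved.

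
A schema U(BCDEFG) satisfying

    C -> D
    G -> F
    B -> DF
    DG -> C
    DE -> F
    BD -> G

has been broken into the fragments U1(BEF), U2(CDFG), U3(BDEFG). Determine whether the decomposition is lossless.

Yes

Chase test. Columns are BCDEFG; row i has aⱼ where attribute j ∈ Ui, else bᵢⱼ.
Initial tableau (one row per fragment):
  row 1: a1 b12 b13 a4 a5 b16
  row 2: b21 a2 a3 b24 a5 a6
  row 3: a1 b32 a3 a4 a5 a6
Rows 1 and 3 agree on B; apply B→DF and equate their DF entries.
Rows 2 and 3 agree on DG; apply DG→C and equate their C entries.
Rows 1 and 3 agree on BD; apply BD→G and equate their G entries.
Rows 1 and 2 agree on DG; apply DG→C and equate their C entries.
Row 1 is now all distinguished symbols — the join is lossless.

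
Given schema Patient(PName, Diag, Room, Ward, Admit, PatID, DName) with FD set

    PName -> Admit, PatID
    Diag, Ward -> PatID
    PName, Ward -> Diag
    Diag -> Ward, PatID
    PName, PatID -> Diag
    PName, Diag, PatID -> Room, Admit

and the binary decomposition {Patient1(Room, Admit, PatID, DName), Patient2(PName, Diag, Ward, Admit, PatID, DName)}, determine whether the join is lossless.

Common attributes: Patient1 ∩ Patient2 = {Admit, PatID, DName}.
No dependency enlarges {Admit, PatID, DName}, so (Admit, PatID, DName)⁺ = {Admit, PatID, DName}.
The closure contains neither all of Patient1 = {Room, Admit, PatID, DName} nor all of Patient2 = {PName, Diag, Ward, Admit, PatID, DName}, so the common attributes are not a superkey of either fragment. The join is lossy.

No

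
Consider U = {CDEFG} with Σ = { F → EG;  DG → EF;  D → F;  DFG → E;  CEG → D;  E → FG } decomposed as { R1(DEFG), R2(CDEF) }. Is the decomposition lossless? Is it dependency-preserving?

Lossless test: (DEF)⁺ = {DEFG}, which contains all of one fragment — lossless.
Dependency preservation: CEG → D is not contained in any single fragment, but the restricted closure of its left-hand side across the fragments still reaches the right-hand side; the remaining FDs each lie inside some fragment. All dependencies are preserved.

lossless and dependency-preserving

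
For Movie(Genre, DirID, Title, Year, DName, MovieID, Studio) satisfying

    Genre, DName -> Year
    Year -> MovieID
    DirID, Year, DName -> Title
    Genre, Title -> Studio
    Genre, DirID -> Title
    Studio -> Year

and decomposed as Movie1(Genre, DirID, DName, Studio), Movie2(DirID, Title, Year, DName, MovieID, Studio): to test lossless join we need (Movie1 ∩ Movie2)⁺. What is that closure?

DirID, Title, Year, DName, MovieID, Studio

Movie1 ∩ Movie2 = {DirID, DName, Studio}.
Studio → Year applies, adding Year
Year → MovieID applies, adding MovieID
DirID, Year, DName → Title applies, adding Title
Closure: {DirID, Title, Year, DName, MovieID, Studio}.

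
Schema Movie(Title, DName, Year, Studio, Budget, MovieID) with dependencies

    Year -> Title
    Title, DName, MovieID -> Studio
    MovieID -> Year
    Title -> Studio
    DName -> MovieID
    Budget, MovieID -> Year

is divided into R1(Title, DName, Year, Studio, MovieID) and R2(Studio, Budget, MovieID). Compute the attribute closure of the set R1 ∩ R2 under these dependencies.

R1 ∩ R2 = {Studio, MovieID}.
MovieID → Year applies, adding Year
Year → Title applies, adding Title
Closure: {Title, Year, Studio, MovieID}.

Title, Year, Studio, MovieID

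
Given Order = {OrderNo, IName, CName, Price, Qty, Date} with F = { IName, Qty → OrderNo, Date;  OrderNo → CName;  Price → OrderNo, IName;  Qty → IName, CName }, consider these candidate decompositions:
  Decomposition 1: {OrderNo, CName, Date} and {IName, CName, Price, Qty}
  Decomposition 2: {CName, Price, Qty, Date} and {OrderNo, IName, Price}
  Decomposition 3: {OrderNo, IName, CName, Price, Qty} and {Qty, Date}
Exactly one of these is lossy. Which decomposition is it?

Decomposition 1

Decomposition 1: common = {CName}, closure = {CName} → lossy.
Decomposition 2: common = {Price}, closure = {OrderNo, IName, CName, Price} → lossless.
Decomposition 3: common = {Qty}, closure = {OrderNo, IName, CName, Qty, Date} → lossless.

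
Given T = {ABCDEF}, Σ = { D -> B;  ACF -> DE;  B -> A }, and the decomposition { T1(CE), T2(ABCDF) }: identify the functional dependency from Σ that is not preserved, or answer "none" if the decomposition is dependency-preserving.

Check ACF → DE: no single fragment contains all of {ACDEF}, and the restricted closure of {ACF} across the fragments never reaches {DE}.
D → B is preserved.
B → A is preserved.

ACF -> DE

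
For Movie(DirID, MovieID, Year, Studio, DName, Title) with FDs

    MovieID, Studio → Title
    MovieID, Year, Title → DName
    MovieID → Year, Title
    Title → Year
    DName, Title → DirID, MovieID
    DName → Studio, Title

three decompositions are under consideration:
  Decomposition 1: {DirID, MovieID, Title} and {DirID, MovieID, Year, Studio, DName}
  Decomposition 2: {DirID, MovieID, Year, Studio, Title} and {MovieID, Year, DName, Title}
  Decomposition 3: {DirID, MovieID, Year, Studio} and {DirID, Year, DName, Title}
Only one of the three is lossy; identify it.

Decomposition 3

Decomposition 1: common = {DirID, MovieID}, closure = {DirID, MovieID, Year, Studio, DName, Title} → lossless.
Decomposition 2: common = {MovieID, Year, Title}, closure = {DirID, MovieID, Year, Studio, DName, Title} → lossless.
Decomposition 3: common = {DirID, Year}, closure = {DirID, Year} → lossy.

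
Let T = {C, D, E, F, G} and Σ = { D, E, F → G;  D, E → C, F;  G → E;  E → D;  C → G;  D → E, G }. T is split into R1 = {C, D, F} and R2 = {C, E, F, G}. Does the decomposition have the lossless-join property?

Yes

Common attributes: R1 ∩ R2 = {C, F}.
Closure of {C, F}: C → G applies, adding G; G → E applies, adding E; E → D applies, adding D. So (C, F)⁺ = {C, D, E, F, G}.
This closure contains every attribute of R1, so R1 ∩ R2 → R1. The join is lossless.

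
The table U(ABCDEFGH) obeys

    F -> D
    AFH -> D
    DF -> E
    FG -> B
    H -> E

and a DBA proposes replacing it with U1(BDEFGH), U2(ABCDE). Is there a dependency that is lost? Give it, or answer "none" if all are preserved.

none

F → D lies within U1.
AFH → D: restricted closure across fragments reaches D.
DF → E lies within U1.
FG → B lies within U1.
H → E lies within U1.
Every dependency is enforceable on the fragments, so the decomposition is dependency-preserving.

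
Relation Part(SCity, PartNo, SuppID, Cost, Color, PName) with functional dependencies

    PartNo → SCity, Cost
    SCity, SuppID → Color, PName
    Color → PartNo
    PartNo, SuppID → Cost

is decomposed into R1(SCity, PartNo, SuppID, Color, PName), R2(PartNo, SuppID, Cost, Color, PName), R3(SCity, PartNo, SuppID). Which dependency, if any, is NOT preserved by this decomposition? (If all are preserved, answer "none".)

none

PartNo → SCity, Cost: restricted closure across fragments reaches SCity, Cost.
SCity, SuppID → Color, PName lies within R1.
Color → PartNo lies within R1.
PartNo, SuppID → Cost lies within R2.
Every dependency is enforceable on the fragments, so the decomposition is dependency-preserving.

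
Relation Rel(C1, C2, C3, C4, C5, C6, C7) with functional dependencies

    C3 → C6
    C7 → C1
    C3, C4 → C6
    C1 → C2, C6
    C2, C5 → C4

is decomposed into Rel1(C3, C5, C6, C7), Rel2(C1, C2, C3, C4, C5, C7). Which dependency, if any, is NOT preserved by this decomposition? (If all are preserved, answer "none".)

C1 → C2, C6

Check C1 → C2, C6: no single fragment contains all of {C1, C2, C6}, and the restricted closure of {C1} across the fragments never reaches {C2, C6}.
C3 → C6 is preserved.
C7 → C1 is preserved.
C3, C4 → C6 is preserved.
C2, C5 → C4 is preserved.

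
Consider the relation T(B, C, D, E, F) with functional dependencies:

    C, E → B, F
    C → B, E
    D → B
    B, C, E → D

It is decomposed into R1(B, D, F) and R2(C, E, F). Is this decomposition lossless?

No

Common attributes: R1 ∩ R2 = {F}.
No dependency enlarges {F}, so (F)⁺ = {F}.
The closure contains neither all of R1 = {B, D, F} nor all of R2 = {C, E, F}, so the common attributes are not a superkey of either fragment. The join is lossy.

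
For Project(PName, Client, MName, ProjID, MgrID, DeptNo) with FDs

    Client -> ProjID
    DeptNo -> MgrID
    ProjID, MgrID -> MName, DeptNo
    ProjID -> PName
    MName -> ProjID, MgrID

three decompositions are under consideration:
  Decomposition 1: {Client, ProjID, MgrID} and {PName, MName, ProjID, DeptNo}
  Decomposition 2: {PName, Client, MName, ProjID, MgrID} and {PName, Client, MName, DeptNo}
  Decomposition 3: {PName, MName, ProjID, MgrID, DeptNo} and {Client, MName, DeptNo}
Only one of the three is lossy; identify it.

Decomposition 1: common = {ProjID}, closure = {PName, ProjID} → lossy.
Decomposition 2: common = {PName, Client, MName}, closure = {PName, Client, MName, ProjID, MgrID, DeptNo} → lossless.
Decomposition 3: common = {MName, DeptNo}, closure = {PName, MName, ProjID, MgrID, DeptNo} → lossless.

Decomposition 1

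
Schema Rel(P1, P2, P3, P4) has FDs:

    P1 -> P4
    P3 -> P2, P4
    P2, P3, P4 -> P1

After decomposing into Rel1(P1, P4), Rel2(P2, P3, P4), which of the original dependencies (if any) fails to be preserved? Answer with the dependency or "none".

Check P2, P3, P4 → P1: no single fragment contains all of {P1, P2, P3, P4}, and the restricted closure of {P2, P3, P4} across the fragments never reaches {P1}.
P1 → P4 is preserved.
P3 → P2, P4 is preserved.

P2, P3, P4 -> P1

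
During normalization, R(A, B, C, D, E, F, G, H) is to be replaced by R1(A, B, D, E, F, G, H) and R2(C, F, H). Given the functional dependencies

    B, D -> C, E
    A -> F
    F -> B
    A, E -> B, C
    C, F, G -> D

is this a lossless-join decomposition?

Common attributes: R1 ∩ R2 = {F, H}.
Closure of {F, H}: F → B applies, adding B. So (F, H)⁺ = {B, F, H}.
The closure contains neither all of R1 = {A, B, D, E, F, G, H} nor all of R2 = {C, F, H}, so the common attributes are not a superkey of either fragment. The join is lossy.

No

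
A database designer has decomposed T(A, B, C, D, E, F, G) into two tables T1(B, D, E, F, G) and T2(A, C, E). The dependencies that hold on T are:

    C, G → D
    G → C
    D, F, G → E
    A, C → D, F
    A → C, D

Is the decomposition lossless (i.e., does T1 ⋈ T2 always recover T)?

Common attributes: T1 ∩ T2 = {E}.
No dependency enlarges {E}, so (E)⁺ = {E}.
The closure contains neither all of T1 = {B, D, E, F, G} nor all of T2 = {A, C, E}, so the common attributes are not a superkey of either fragment. The join is lossy.

No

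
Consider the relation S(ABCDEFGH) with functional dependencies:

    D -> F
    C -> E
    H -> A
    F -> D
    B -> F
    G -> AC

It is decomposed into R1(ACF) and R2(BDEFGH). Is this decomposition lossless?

Common attributes: R1 ∩ R2 = {F}.
Closure of {F}: F → D applies, adding D. So (F)⁺ = {DF}.
The closure contains neither all of R1 = {ACF} nor all of R2 = {BDEFGH}, so the common attributes are not a superkey of either fragment. The join is lossy.

No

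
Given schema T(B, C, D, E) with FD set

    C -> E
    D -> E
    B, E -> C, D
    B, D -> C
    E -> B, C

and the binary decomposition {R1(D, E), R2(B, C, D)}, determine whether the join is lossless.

Common attributes: R1 ∩ R2 = {D}.
Closure of {D}: D → E applies, adding E; E → B, C applies, adding B, C. So (D)⁺ = {B, C, D, E}.
This closure contains every attribute of R1, so R1 ∩ R2 → R1. The join is lossless.

Yes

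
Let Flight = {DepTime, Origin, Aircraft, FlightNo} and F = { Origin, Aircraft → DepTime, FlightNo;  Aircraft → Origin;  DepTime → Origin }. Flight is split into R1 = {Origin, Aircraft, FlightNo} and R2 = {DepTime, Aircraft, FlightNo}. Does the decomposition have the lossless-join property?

Yes

Common attributes: R1 ∩ R2 = {Aircraft, FlightNo}.
Closure of {Aircraft, FlightNo}: Aircraft → Origin applies, adding Origin; Origin, Aircraft → DepTime, FlightNo applies, adding DepTime. So (Aircraft, FlightNo)⁺ = {DepTime, Origin, Aircraft, FlightNo}.
This closure contains every attribute of R1, so R1 ∩ R2 → R1. The join is lossless.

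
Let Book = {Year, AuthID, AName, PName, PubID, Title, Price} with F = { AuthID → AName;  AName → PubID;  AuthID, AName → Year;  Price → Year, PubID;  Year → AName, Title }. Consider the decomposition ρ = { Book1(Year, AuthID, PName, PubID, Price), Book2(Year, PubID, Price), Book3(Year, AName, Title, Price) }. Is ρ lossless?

Yes

Chase test. Columns are Year, AuthID, AName, PName, PubID, Title, Price; row i has aⱼ where attribute j ∈ Booki, else bᵢⱼ.
Initial tableau (one row per fragment):
  row 1: a1 a2 b13 a4 a5 b16 a7
  row 2: a1 b22 b23 b24 a5 b26 a7
  row 3: a1 b32 a3 b34 b35 a6 a7
Rows 1 and 3 agree on Price; apply Price→Year, PubID and equate their Year, PubID entries.
Rows 1 and 2 agree on Year; apply Year→AName, Title and equate their AName, Title entries.
Rows 1 and 3 agree on Year; apply Year→AName, Title and equate their AName, Title entries.
Row 1 is now all distinguished symbols — the join is lossless.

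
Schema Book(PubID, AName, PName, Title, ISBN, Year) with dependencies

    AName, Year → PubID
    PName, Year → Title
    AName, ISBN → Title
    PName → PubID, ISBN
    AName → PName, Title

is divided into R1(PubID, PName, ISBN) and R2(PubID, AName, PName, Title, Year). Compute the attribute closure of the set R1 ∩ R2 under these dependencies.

R1 ∩ R2 = {PubID, PName}.
PName → PubID, ISBN applies, adding ISBN
Closure: {PubID, PName, ISBN}.

PubID, PName, ISBN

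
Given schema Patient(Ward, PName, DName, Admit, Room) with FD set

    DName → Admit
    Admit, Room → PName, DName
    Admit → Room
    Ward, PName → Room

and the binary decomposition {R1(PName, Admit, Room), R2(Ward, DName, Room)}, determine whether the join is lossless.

No

Common attributes: R1 ∩ R2 = {Room}.
No dependency enlarges {Room}, so (Room)⁺ = {Room}.
The closure contains neither all of R1 = {PName, Admit, Room} nor all of R2 = {Ward, DName, Room}, so the common attributes are not a superkey of either fragment. The join is lossy.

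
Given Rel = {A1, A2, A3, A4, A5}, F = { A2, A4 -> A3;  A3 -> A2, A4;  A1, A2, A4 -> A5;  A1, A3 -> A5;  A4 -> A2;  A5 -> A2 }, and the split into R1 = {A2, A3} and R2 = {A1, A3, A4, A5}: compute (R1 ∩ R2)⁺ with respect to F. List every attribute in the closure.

A2, A3, A4

R1 ∩ R2 = {A3}.
A3 → A2, A4 applies, adding A2, A4
Closure: {A2, A3, A4}.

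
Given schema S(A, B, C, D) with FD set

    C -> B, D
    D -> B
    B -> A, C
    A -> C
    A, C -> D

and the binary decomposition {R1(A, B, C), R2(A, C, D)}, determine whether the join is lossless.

Common attributes: R1 ∩ R2 = {A, C}.
Closure of {A, C}: C → B, D applies, adding B, D. So (A, C)⁺ = {A, B, C, D}.
This closure contains every attribute of R1, so R1 ∩ R2 → R1. The join is lossless.

Yes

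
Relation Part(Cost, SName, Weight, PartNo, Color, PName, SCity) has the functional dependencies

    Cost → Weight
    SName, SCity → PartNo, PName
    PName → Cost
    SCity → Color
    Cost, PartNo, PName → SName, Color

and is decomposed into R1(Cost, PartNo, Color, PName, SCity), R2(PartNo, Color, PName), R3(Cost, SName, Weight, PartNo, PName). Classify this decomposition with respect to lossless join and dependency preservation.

lossless but not dependency-preserving

Lossless test (chase): Rows 1 and 3 agree on Cost; apply Cost→Weight and equate their Weight entries. Rows 1 and 2 agree on PName; apply PName→Cost and equate their Cost entries. Rows 1 and 2 agree on Cost, PartNo, PName; apply Cost, PartNo, PName→SName, Color and equate their SName, Color entries. Rows 1 and 3 agree on Cost, PartNo, PName; apply Cost, PartNo, PName→SName, Color and equate their SName, Color entries. Rows 1 and 2 agree on Cost; apply Cost→Weight and equate their Weight entries. Row 1 is now all distinguished symbols — the join is lossless.
Dependency preservation: the restricted closure of {SName, SCity} across the fragments never reaches {PartNo, PName}, so SName, SCity → PartNo, PName cannot be enforced without a join — not preserved.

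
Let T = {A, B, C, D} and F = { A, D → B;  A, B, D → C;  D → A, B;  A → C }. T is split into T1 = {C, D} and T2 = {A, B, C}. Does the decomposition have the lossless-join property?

No

Common attributes: T1 ∩ T2 = {C}.
No dependency enlarges {C}, so (C)⁺ = {C}.
The closure contains neither all of T1 = {C, D} nor all of T2 = {A, B, C}, so the common attributes are not a superkey of either fragment. The join is lossy.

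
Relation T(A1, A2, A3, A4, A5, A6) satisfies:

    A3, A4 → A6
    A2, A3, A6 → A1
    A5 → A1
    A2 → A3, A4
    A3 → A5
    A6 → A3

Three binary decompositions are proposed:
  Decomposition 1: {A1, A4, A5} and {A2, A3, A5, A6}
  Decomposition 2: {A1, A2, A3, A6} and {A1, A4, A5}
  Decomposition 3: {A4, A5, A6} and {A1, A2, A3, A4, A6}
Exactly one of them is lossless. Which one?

Decomposition 1: common = {A5}, closure = {A1, A5} → lossy.
Decomposition 2: common = {A1}, closure = {A1} → lossy.
Decomposition 3: common = {A4, A6}, closure = {A1, A3, A4, A5, A6} → lossless.

Decomposition 3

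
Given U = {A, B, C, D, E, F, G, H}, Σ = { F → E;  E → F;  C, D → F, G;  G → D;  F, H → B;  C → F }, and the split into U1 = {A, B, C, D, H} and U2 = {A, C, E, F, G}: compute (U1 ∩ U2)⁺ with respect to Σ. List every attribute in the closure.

U1 ∩ U2 = {A, C}.
C → F applies, adding F
F → E applies, adding E
Closure: {A, C, E, F}.

A, C, E, F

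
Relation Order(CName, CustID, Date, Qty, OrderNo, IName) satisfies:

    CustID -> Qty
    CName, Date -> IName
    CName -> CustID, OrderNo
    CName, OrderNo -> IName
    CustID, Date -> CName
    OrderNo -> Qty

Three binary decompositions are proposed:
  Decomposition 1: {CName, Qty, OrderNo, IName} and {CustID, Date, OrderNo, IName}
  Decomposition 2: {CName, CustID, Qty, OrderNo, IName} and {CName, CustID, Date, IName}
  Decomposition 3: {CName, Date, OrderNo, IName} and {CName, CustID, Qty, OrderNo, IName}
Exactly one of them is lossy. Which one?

Decomposition 1

Decomposition 1: common = {OrderNo, IName}, closure = {Qty, OrderNo, IName} → lossy.
Decomposition 2: common = {CName, CustID, IName}, closure = {CName, CustID, Qty, OrderNo, IName} → lossless.
Decomposition 3: common = {CName, OrderNo, IName}, closure = {CName, CustID, Qty, OrderNo, IName} → lossless.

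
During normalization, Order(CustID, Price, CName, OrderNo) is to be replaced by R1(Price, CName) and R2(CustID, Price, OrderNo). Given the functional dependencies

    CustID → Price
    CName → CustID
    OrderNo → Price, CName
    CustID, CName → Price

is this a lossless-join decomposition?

Common attributes: R1 ∩ R2 = {Price}.
No dependency enlarges {Price}, so (Price)⁺ = {Price}.
The closure contains neither all of R1 = {Price, CName} nor all of R2 = {CustID, Price, OrderNo}, so the common attributes are not a superkey of either fragment. The join is lossy.

No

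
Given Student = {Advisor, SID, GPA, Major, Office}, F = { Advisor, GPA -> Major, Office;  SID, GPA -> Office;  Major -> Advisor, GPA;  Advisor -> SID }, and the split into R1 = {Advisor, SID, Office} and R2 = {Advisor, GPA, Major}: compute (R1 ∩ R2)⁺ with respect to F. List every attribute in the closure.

Advisor, SID

R1 ∩ R2 = {Advisor}.
Advisor → SID applies, adding SID
Closure: {Advisor, SID}.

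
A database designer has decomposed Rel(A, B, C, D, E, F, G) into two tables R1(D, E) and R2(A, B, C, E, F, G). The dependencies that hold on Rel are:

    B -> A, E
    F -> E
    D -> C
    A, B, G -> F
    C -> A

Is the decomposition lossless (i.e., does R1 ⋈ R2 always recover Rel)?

Common attributes: R1 ∩ R2 = {E}.
No dependency enlarges {E}, so (E)⁺ = {E}.
The closure contains neither all of R1 = {D, E} nor all of R2 = {A, B, C, E, F, G}, so the common attributes are not a superkey of either fragment. The join is lossy.

No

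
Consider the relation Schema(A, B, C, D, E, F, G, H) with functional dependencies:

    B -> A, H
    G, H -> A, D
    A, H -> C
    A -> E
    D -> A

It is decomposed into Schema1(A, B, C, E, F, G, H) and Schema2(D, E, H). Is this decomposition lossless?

No

Common attributes: Schema1 ∩ Schema2 = {E, H}.
No dependency enlarges {E, H}, so (E, H)⁺ = {E, H}.
The closure contains neither all of Schema1 = {A, B, C, E, F, G, H} nor all of Schema2 = {D, E, H}, so the common attributes are not a superkey of either fragment. The join is lossy.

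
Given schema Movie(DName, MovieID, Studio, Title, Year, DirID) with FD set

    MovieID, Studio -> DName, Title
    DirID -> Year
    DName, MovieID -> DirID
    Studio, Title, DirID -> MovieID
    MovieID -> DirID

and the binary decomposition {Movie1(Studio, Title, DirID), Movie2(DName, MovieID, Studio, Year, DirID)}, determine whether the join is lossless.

Common attributes: Movie1 ∩ Movie2 = {Studio, DirID}.
Closure of {Studio, DirID}: DirID → Year applies, adding Year. So (Studio, DirID)⁺ = {Studio, Year, DirID}.
The closure contains neither all of Movie1 = {Studio, Title, DirID} nor all of Movie2 = {DName, MovieID, Studio, Year, DirID}, so the common attributes are not a superkey of either fragment. The join is lossy.

No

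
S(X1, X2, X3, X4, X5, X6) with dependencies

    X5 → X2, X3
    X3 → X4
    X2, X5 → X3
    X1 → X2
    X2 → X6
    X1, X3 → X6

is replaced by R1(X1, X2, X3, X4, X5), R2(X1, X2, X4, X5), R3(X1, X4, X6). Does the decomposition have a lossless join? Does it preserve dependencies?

lossless but not dependency-preserving

Lossless test (chase): Rows 1 and 2 agree on X5; apply X5→X2, X3 and equate their X2, X3 entries. Rows 1 and 3 agree on X1; apply X1→X2 and equate their X2 entries. Rows 1 and 2 agree on X2; apply X2→X6 and equate their X6 entries. Rows 1 and 3 agree on X2; apply X2→X6 and equate their X6 entries. Row 1 is now all distinguished symbols — the join is lossless.
Dependency preservation: the restricted closure of {X2} across the fragments never reaches {X6}, so X2 → X6 cannot be enforced without a join — not preserved.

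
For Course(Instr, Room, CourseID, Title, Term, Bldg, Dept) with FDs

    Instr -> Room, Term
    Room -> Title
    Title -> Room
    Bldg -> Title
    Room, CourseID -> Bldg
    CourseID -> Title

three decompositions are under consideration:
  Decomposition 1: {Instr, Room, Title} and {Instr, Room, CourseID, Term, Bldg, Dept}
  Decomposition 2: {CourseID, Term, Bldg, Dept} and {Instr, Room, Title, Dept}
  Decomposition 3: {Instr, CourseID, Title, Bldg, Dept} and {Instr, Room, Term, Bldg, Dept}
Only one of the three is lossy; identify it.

Decomposition 1: common = {Instr, Room}, closure = {Instr, Room, Title, Term} → lossless.
Decomposition 2: common = {Dept}, closure = {Dept} → lossy.
Decomposition 3: common = {Instr, Bldg, Dept}, closure = {Instr, Room, Title, Term, Bldg, Dept} → lossless.

Decomposition 2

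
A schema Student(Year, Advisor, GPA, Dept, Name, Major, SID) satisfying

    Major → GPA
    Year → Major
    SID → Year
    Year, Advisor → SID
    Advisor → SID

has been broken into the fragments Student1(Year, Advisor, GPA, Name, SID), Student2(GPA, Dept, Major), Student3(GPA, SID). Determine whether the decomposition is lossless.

Chase test. Columns are Year, Advisor, GPA, Dept, Name, Major, SID; row i has aⱼ where attribute j ∈ Studenti, else bᵢⱼ.
Initial tableau (one row per fragment):
  row 1: a1 a2 a3 b14 a5 b16 a7
  row 2: b21 b22 a3 a4 b25 a6 b27
  row 3: b31 b32 a3 b34 b35 b36 a7
Rows 1 and 3 agree on SID; apply SID→Year and equate their Year entries.
Rows 1 and 3 agree on Year; apply Year→Major and equate their Major entries.
No row becomes fully distinguished — the join is lossy.

No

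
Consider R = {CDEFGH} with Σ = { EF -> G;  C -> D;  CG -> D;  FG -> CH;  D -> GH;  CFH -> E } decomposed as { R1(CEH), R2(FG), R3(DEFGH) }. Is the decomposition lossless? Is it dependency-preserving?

Lossless test (chase): Rows 2 and 3 agree on FG; apply FG→CH and equate their CH entries. Rows 2 and 3 agree on CFH; apply CFH→E and equate their E entries. Rows 2 and 3 agree on C; apply C→D and equate their D entries. No row becomes fully distinguished — the join is lossy.
Dependency preservation: the restricted closure of {C} across the fragments never reaches {D}, so C → D cannot be enforced without a join — not preserved.

lossy and not dependency-preserving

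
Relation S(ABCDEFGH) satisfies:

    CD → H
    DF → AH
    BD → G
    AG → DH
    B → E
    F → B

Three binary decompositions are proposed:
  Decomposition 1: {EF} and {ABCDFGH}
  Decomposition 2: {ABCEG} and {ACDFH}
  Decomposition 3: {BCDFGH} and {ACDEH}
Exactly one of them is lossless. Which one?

Decomposition 1

Decomposition 1: common = {F}, closure = {BEF} → lossless.
Decomposition 2: common = {AC}, closure = {AC} → lossy.
Decomposition 3: common = {CDH}, closure = {CDH} → lossy.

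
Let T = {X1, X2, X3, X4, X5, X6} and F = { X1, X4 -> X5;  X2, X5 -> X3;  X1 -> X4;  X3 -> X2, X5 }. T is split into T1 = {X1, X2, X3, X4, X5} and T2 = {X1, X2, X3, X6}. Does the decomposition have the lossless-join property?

Common attributes: T1 ∩ T2 = {X1, X2, X3}.
Closure of {X1, X2, X3}: X1 → X4 applies, adding X4; X3 → X2, X5 applies, adding X5. So (X1, X2, X3)⁺ = {X1, X2, X3, X4, X5}.
This closure contains every attribute of T1, so T1 ∩ T2 → T1. The join is lossless.

Yes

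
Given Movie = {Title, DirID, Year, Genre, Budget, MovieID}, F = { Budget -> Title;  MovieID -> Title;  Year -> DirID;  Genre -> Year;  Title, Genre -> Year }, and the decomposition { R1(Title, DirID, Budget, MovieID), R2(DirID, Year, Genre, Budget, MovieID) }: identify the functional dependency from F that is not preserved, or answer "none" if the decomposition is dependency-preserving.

none

Budget → Title lies within R1.
MovieID → Title lies within R1.
Year → DirID lies within R2.
Genre → Year lies within R2.
Title, Genre → Year: restricted closure across fragments reaches Year.
Every dependency is enforceable on the fragments, so the decomposition is dependency-preserving.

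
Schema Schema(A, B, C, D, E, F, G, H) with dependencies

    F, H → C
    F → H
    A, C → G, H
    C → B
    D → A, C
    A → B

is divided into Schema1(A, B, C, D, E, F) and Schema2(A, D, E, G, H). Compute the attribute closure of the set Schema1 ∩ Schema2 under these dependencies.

Schema1 ∩ Schema2 = {A, D, E}.
D → A, C applies, adding C
A → B applies, adding B
A, C → G, H applies, adding G, H
Closure: {A, B, C, D, E, G, H}.

A, B, C, D, E, G, H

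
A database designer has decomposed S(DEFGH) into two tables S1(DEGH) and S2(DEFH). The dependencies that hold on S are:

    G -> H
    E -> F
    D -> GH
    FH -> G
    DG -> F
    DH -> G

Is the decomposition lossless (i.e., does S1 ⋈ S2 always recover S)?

Yes

Common attributes: S1 ∩ S2 = {DEH}.
Closure of {DEH}: E → F applies, adding F; D → GH applies, adding G. So (DEH)⁺ = {DEFGH}.
This closure contains every attribute of S1, so S1 ∩ S2 → S1. The join is lossless.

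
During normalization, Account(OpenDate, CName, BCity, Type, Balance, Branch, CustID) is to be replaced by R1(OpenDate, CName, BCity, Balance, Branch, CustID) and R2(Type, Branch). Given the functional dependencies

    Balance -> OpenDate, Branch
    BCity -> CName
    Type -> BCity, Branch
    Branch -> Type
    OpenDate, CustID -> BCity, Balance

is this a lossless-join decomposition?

Yes

Common attributes: R1 ∩ R2 = {Branch}.
Closure of {Branch}: Branch → Type applies, adding Type; Type → BCity, Branch applies, adding BCity; BCity → CName applies, adding CName. So (Branch)⁺ = {CName, BCity, Type, Branch}.
This closure contains every attribute of R2, so R1 ∩ R2 → R2. The join is lossless.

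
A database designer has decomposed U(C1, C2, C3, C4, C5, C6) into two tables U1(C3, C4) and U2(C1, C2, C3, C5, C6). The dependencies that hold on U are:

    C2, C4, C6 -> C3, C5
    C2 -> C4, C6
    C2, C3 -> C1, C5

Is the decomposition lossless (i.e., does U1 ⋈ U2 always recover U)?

No

Common attributes: U1 ∩ U2 = {C3}.
No dependency enlarges {C3}, so (C3)⁺ = {C3}.
The closure contains neither all of U1 = {C3, C4} nor all of U2 = {C1, C2, C3, C5, C6}, so the common attributes are not a superkey of either fragment. The join is lossy.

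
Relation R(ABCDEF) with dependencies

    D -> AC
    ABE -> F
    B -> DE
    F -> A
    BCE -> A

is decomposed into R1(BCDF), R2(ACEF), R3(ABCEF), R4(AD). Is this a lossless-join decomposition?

Yes

Chase test. Columns are ABCDEF; row i has aⱼ where attribute j ∈ Ri, else bᵢⱼ.
Initial tableau (one row per fragment):
  row 1: b11 a2 a3 a4 b15 a6
  row 2: a1 b22 a3 b24 a5 a6
  row 3: a1 a2 a3 b34 a5 a6
  row 4: a1 b42 b43 a4 b45 b46
Rows 1 and 4 agree on D; apply D→AC and equate their AC entries.
Rows 1 and 3 agree on B; apply B→DE and equate their DE entries.
Row 1 is now all distinguished symbols — the join is lossless.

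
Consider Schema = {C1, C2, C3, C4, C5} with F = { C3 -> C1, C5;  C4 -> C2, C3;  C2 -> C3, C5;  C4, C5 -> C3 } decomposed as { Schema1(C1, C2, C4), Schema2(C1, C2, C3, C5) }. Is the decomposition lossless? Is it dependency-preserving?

lossless and dependency-preserving

Lossless test: (C1, C2)⁺ = {C1, C2, C3, C5}, which contains all of one fragment — lossless.
Dependency preservation: C4 → C2, C3; C4, C5 → C3 are not contained in any single fragment, but the restricted closure of each left-hand side across the fragments still reaches the right-hand side; the remaining FDs each lie inside some fragment. All dependencies are preserved.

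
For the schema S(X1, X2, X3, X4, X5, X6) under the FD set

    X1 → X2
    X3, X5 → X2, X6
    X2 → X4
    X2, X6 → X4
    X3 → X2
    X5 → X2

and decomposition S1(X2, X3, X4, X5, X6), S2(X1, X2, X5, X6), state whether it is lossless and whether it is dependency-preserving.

Lossless test: (X2, X5, X6)⁺ = {X2, X4, X5, X6}, which is a superkey of neither fragment — lossy.
Dependency preservation: every FD's attributes lie within a single fragment, so each can be enforced locally — preserved.

lossy but dependency-preserving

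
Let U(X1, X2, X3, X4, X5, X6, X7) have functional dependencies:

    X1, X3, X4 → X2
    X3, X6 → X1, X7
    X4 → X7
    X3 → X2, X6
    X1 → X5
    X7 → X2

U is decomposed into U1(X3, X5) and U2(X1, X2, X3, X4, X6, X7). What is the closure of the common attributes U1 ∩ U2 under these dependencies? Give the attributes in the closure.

X1, X2, X3, X5, X6, X7

U1 ∩ U2 = {X3}.
X3 → X2, X6 applies, adding X2, X6
X3, X6 → X1, X7 applies, adding X1, X7
X1 → X5 applies, adding X5
Closure: {X1, X2, X3, X5, X6, X7}.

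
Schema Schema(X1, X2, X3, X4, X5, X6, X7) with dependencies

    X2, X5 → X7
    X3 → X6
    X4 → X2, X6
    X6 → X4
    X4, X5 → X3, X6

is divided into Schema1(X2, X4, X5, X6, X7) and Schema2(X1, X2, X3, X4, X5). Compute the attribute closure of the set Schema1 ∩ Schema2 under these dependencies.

X2, X3, X4, X5, X6, X7

Schema1 ∩ Schema2 = {X2, X4, X5}.
X2, X5 → X7 applies, adding X7
X4 → X2, X6 applies, adding X6
X4, X5 → X3, X6 applies, adding X3
Closure: {X2, X3, X4, X5, X6, X7}.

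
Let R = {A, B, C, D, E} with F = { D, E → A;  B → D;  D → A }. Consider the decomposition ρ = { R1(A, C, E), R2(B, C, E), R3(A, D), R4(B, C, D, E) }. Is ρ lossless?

Yes

Chase test. Columns are A, B, C, D, E; row i has aⱼ where attribute j ∈ Ri, else bᵢⱼ.
Initial tableau (one row per fragment):
  row 1: a1 b12 a3 b14 a5
  row 2: b21 a2 a3 b24 a5
  row 3: a1 b32 b33 a4 b35
  row 4: b41 a2 a3 a4 a5
Rows 2 and 4 agree on B; apply B→D and equate their D entries.
Rows 2 and 3 agree on D; apply D→A and equate their A entries.
Rows 2 and 4 agree on D; apply D→A and equate their A entries.
Row 2 is now all distinguished symbols — the join is lossless.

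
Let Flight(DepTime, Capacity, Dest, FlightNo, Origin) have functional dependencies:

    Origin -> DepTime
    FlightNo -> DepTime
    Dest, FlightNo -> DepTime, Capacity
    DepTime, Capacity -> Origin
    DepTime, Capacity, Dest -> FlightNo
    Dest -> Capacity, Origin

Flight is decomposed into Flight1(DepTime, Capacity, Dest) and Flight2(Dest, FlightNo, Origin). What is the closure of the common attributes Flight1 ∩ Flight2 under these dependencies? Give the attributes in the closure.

Flight1 ∩ Flight2 = {Dest}.
Dest → Capacity, Origin applies, adding Capacity, Origin
Origin → DepTime applies, adding DepTime
DepTime, Capacity, Dest → FlightNo applies, adding FlightNo
Closure: {DepTime, Capacity, Dest, FlightNo, Origin}.

DepTime, Capacity, Dest, FlightNo, Origin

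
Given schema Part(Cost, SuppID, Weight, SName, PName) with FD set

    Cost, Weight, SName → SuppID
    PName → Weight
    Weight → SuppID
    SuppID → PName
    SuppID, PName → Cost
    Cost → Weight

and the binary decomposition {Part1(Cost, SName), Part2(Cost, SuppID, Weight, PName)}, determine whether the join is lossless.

Yes

Common attributes: Part1 ∩ Part2 = {Cost}.
Closure of {Cost}: Cost → Weight applies, adding Weight; Weight → SuppID applies, adding SuppID; SuppID → PName applies, adding PName. So (Cost)⁺ = {Cost, SuppID, Weight, PName}.
This closure contains every attribute of Part2, so Part1 ∩ Part2 → Part2. The join is lossless.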